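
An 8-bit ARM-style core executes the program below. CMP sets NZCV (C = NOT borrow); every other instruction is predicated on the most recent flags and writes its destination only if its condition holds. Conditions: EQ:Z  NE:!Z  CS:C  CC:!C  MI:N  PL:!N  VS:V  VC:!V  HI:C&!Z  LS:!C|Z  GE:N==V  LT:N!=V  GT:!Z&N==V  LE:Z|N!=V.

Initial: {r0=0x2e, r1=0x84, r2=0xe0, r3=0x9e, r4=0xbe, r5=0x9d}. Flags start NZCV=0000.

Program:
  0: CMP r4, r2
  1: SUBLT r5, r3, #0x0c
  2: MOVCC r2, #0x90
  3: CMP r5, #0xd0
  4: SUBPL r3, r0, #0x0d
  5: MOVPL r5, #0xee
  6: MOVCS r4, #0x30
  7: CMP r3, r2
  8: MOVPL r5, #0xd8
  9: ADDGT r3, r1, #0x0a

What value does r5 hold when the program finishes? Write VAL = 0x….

[0] flags=1000 → (cmp)
[1] flags=1000 LT?T → r5=0x92
[2] flags=1000 CC?T → r2=0x90
[3] flags=1000 → (cmp)
[4] flags=1000 PL?F → skip
[5] flags=1000 PL?F → skip
[6] flags=1000 CS?F → skip
[7] flags=0010 → (cmp)
[8] flags=0010 PL?T → r5=0xd8
[9] flags=0010 GT?T → r3=0x8e

VAL = 0xd8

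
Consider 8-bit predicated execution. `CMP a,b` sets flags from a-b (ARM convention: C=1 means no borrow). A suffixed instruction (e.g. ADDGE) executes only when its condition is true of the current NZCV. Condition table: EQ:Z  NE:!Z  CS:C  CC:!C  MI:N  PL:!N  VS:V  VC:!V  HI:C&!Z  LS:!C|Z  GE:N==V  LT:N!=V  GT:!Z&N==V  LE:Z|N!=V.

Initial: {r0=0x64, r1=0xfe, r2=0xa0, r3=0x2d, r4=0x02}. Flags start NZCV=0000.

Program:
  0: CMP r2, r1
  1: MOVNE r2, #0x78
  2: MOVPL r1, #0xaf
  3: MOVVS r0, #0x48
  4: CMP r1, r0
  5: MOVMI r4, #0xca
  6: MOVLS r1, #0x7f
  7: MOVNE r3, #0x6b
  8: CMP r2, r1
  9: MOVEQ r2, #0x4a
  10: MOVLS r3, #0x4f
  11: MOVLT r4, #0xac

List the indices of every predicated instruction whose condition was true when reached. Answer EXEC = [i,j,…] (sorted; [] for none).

EXEC = [1,5,7,10]

[0] flags=1000 → (cmp)
[1] flags=1000 NE?T → r2=0x78
[2] flags=1000 PL?F → skip
[3] flags=1000 VS?F → skip
[4] flags=1010 → (cmp)
[5] flags=1010 MI?T → r4=0xca
[6] flags=1010 LS?F → skip
[7] flags=1010 NE?T → r3=0x6b
[8] flags=0000 → (cmp)
[9] flags=0000 EQ?F → skip
[10] flags=0000 LS?T → r3=0x4f
[11] flags=0000 LT?F → skip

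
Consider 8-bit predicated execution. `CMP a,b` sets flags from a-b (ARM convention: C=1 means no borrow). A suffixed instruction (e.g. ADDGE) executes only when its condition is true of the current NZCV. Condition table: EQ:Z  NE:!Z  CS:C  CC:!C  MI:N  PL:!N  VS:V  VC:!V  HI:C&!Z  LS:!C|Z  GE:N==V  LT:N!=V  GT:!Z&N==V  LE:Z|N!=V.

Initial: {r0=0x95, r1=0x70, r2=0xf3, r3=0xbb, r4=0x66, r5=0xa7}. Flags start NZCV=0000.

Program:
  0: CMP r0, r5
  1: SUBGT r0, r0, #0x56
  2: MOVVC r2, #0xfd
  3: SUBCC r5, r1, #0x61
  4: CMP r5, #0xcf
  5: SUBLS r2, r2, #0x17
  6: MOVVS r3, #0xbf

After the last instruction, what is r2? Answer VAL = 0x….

0: ✓ CMP  NZCV=1000
1: · SUBGT
2: ✓ MOVVC  r2←0xfd
3: ✓ SUBCC  r5←0x0f
4: ✓ CMP  NZCV=0000
5: ✓ SUBLS  r2←0xe6
6: · MOVVS

VAL = 0xe6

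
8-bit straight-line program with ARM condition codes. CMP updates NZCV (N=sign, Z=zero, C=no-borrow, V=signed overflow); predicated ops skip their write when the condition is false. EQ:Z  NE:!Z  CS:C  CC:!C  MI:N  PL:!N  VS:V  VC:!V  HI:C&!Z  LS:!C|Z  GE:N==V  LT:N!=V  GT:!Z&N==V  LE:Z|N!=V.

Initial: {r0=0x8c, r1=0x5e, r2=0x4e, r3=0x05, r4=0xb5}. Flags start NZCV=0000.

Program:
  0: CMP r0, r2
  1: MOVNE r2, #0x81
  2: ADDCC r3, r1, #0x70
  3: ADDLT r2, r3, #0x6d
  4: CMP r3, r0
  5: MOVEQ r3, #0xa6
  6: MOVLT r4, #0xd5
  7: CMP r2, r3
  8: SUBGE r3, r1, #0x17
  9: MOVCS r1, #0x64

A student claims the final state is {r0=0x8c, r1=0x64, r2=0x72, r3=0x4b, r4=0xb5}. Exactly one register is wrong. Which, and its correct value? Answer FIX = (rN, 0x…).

[0] flags=0011 → (cmp)
[1] flags=0011 NE?T → r2=0x81
[2] flags=0011 CC?F → skip
[3] flags=0011 LT?T → r2=0x72
[4] flags=0000 → (cmp)
[5] flags=0000 EQ?F → skip
[6] flags=0000 LT?F → skip
[7] flags=0010 → (cmp)
[8] flags=0010 GE?T → r3=0x47
[9] flags=0010 CS?T → r1=0x64

FIX = (r3, 0x47)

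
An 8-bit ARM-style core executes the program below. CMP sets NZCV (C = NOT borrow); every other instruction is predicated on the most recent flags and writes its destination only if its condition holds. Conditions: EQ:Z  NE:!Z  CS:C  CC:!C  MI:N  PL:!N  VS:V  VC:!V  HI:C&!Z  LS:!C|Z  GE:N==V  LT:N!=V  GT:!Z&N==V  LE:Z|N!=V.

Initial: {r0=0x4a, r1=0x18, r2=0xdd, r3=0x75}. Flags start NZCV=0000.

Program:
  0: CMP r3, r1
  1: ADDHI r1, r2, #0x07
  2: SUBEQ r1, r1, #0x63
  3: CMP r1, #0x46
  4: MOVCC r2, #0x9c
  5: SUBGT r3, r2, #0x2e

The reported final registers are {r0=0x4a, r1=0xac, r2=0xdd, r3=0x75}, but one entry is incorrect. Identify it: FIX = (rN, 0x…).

[0] flags=0010 → (cmp)
[1] flags=0010 HI?T → r1=0xe4
[2] flags=0010 EQ?F → skip
[3] flags=1010 → (cmp)
[4] flags=1010 CC?F → skip
[5] flags=1010 GT?F → skip

FIX = (r1, 0xe4)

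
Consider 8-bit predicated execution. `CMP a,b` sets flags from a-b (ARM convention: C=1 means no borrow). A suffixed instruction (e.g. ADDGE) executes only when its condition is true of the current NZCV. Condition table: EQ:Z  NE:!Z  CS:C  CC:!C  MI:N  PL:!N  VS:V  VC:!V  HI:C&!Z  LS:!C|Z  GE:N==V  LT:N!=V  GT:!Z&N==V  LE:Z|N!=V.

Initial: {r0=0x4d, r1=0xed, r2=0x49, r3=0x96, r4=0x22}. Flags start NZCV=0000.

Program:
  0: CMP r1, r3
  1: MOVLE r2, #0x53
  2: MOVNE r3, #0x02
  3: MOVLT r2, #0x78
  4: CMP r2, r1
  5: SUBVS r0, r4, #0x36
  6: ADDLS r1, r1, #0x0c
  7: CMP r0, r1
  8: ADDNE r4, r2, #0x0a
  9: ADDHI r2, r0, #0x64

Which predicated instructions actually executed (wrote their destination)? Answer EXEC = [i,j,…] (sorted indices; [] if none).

[0] flags=0010 → (cmp)
[1] flags=0010 LE?F → skip
[2] flags=0010 NE?T → r3=0x02
[3] flags=0010 LT?F → skip
[4] flags=0000 → (cmp)
[5] flags=0000 VS?F → skip
[6] flags=0000 LS?T → r1=0xf9
[7] flags=0000 → (cmp)
[8] flags=0000 NE?T → r4=0x53
[9] flags=0000 HI?F → skip

EXEC = [2,6,8]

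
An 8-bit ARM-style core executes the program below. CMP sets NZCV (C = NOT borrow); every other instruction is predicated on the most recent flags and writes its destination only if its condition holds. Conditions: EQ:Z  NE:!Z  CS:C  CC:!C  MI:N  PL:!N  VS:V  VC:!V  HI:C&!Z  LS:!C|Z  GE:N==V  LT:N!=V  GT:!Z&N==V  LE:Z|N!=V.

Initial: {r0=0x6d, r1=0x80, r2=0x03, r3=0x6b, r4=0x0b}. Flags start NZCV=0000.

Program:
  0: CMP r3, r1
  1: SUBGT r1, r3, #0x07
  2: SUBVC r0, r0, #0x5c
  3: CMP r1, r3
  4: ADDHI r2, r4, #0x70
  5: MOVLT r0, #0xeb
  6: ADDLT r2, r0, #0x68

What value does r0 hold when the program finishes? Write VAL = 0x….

VAL = 0xeb

0: ✓ CMP  NZCV=1001
1: ✓ SUBGT  r1←0x64
2: · SUBVC
3: ✓ CMP  NZCV=1000
4: · ADDHI
5: ✓ MOVLT  r0←0xeb
6: ✓ ADDLT  r2←0x53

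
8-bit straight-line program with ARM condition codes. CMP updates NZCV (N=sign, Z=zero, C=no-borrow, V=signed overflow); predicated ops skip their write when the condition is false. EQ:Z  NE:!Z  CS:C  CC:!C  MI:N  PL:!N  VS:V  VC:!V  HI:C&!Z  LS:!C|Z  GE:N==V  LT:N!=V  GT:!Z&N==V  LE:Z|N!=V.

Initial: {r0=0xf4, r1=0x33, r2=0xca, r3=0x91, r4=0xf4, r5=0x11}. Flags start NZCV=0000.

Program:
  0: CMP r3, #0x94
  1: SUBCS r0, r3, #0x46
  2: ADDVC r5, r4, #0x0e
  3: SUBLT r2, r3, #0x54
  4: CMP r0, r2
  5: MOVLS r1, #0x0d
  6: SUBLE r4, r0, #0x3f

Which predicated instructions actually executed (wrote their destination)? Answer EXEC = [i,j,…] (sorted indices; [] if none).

EXEC = [2,3,6]

[0] flags=1000 → (cmp)
[1] flags=1000 CS?F → skip
[2] flags=1000 VC?T → r5=0x02
[3] flags=1000 LT?T → r2=0x3d
[4] flags=1010 → (cmp)
[5] flags=1010 LS?F → skip
[6] flags=1010 LE?T → r4=0xb5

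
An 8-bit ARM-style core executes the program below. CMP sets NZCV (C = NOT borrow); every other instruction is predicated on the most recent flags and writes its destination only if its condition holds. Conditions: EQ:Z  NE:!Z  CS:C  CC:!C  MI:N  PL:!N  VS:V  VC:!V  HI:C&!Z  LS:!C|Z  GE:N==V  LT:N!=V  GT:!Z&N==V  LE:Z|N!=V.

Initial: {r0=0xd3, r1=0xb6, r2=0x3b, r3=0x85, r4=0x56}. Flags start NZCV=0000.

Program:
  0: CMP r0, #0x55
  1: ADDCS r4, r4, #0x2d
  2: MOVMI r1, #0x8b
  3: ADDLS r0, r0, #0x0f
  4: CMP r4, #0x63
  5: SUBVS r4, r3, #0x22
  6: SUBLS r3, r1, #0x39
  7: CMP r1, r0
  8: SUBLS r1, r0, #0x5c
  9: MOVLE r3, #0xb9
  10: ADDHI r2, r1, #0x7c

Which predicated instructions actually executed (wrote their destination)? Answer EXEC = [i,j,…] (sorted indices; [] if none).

[0] flags=0011 → (cmp)
[1] flags=0011 CS?T → r4=0x83
[2] flags=0011 MI?F → skip
[3] flags=0011 LS?F → skip
[4] flags=0011 → (cmp)
[5] flags=0011 VS?T → r4=0x63
[6] flags=0011 LS?F → skip
[7] flags=1000 → (cmp)
[8] flags=1000 LS?T → r1=0x77
[9] flags=1000 LE?T → r3=0xb9
[10] flags=1000 HI?F → skip

EXEC = [1,5,8,9]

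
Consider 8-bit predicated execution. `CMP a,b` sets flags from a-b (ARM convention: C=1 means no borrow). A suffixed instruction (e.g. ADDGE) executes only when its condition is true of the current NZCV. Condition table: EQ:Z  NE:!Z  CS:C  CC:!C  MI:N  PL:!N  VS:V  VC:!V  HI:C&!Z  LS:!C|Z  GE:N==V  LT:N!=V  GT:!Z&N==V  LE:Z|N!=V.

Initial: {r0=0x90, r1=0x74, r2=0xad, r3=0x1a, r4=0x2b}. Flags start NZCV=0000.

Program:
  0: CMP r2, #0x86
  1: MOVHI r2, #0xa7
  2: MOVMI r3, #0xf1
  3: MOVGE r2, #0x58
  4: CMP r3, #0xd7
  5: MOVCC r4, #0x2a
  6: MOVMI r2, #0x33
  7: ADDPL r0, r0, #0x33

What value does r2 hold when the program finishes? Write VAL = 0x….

0: ✓ CMP  NZCV=0010
1: ✓ MOVHI  r2←0xa7
2: · MOVMI
3: ✓ MOVGE  r2←0x58
4: ✓ CMP  NZCV=0000
5: ✓ MOVCC  r4←0x2a
6: · MOVMI
7: ✓ ADDPL  r0←0xc3

VAL = 0x58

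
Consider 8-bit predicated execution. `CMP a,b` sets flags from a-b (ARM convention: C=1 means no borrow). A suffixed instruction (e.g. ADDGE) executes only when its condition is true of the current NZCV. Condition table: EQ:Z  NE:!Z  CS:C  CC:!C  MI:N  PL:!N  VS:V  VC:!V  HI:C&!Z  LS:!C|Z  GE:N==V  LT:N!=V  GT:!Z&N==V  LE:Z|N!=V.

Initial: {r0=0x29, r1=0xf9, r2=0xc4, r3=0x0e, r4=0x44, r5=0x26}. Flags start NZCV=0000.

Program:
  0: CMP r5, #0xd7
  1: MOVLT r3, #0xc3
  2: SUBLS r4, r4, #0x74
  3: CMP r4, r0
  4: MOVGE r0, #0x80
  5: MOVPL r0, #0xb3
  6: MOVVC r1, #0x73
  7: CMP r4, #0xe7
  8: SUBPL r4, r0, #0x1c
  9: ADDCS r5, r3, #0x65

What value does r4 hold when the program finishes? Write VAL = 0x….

0: ✓ CMP  NZCV=0000
1: · MOVLT
2: ✓ SUBLS  r4←0xd0
3: ✓ CMP  NZCV=1010
4: · MOVGE
5: · MOVPL
6: ✓ MOVVC  r1←0x73
7: ✓ CMP  NZCV=1000
8: · SUBPL
9: · ADDCS

VAL = 0xd0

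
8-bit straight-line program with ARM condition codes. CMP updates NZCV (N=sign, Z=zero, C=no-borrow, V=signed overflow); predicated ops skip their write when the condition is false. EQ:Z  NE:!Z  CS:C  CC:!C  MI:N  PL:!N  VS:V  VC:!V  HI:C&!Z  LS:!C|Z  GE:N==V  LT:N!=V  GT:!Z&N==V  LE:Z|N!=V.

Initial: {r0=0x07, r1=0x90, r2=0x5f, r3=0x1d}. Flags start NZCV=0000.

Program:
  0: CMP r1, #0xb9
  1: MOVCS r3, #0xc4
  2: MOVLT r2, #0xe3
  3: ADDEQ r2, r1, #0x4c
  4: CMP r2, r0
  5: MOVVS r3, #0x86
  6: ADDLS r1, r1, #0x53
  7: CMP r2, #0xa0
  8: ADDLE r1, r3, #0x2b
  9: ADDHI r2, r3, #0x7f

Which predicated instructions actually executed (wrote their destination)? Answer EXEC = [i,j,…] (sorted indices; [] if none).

EXEC = [2,9]

[0] flags=1000 → (cmp)
[1] flags=1000 CS?F → skip
[2] flags=1000 LT?T → r2=0xe3
[3] flags=1000 EQ?F → skip
[4] flags=1010 → (cmp)
[5] flags=1010 VS?F → skip
[6] flags=1010 LS?F → skip
[7] flags=0010 → (cmp)
[8] flags=0010 LE?F → skip
[9] flags=0010 HI?T → r2=0x9c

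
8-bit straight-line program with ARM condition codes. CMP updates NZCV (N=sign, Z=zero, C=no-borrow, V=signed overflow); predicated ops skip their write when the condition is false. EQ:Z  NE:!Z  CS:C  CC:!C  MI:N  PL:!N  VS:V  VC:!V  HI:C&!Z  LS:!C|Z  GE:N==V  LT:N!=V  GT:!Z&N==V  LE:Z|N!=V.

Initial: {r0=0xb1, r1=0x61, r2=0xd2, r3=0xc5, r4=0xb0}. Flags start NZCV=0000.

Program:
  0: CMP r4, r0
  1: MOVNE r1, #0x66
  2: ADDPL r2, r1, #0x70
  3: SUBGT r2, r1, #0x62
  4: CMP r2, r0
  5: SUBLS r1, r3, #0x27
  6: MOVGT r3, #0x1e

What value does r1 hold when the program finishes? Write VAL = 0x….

0: ✓ CMP  NZCV=1000
1: ✓ MOVNE  r1←0x66
2: · ADDPL
3: · SUBGT
4: ✓ CMP  NZCV=0010
5: · SUBLS
6: ✓ MOVGT  r3←0x1e

VAL = 0x66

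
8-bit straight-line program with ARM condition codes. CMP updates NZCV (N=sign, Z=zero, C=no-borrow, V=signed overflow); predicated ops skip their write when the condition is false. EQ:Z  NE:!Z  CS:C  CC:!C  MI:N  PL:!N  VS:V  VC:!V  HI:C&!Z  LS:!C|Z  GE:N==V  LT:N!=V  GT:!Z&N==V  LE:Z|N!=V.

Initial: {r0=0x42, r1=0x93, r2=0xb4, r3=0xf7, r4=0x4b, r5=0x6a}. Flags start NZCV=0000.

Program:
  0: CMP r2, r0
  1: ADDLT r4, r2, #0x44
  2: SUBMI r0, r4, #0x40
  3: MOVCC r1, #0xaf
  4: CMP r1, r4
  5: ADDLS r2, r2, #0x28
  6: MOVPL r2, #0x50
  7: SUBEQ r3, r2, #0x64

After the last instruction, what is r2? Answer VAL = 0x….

0: ✓ CMP  NZCV=0011
1: ✓ ADDLT  r4←0xf8
2: · SUBMI
3: · MOVCC
4: ✓ CMP  NZCV=1000
5: ✓ ADDLS  r2←0xdc
6: · MOVPL
7: · SUBEQ

VAL = 0xdc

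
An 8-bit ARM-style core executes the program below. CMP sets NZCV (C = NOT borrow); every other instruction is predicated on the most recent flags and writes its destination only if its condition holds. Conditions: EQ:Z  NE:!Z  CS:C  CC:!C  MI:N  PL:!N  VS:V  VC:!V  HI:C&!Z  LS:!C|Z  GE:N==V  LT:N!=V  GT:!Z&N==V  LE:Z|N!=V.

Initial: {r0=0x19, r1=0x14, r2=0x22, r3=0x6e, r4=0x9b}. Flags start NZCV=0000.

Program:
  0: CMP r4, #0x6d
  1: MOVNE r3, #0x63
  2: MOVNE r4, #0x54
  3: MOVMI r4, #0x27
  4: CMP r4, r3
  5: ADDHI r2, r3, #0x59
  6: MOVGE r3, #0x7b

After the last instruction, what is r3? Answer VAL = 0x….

[0] flags=0011 → (cmp)
[1] flags=0011 NE?T → r3=0x63
[2] flags=0011 NE?T → r4=0x54
[3] flags=0011 MI?F → skip
[4] flags=1000 → (cmp)
[5] flags=1000 HI?F → skip
[6] flags=1000 GE?F → skip

VAL = 0x63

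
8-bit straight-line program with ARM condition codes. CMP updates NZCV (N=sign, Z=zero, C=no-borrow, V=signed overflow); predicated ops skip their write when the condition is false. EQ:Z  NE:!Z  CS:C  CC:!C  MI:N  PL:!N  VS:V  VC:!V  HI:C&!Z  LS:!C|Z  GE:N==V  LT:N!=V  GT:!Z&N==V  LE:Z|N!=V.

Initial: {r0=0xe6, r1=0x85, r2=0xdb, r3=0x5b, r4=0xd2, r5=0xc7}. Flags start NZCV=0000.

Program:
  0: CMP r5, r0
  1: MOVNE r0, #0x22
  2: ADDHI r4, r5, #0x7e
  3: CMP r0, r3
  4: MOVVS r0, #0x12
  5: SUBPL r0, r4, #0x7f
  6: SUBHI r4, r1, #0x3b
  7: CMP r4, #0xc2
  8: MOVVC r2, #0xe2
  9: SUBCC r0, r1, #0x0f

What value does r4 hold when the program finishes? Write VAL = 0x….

[0] flags=1000 → (cmp)
[1] flags=1000 NE?T → r0=0x22
[2] flags=1000 HI?F → skip
[3] flags=1000 → (cmp)
[4] flags=1000 VS?F → skip
[5] flags=1000 PL?F → skip
[6] flags=1000 HI?F → skip
[7] flags=0010 → (cmp)
[8] flags=0010 VC?T → r2=0xe2
[9] flags=0010 CC?F → skip

VAL = 0xd2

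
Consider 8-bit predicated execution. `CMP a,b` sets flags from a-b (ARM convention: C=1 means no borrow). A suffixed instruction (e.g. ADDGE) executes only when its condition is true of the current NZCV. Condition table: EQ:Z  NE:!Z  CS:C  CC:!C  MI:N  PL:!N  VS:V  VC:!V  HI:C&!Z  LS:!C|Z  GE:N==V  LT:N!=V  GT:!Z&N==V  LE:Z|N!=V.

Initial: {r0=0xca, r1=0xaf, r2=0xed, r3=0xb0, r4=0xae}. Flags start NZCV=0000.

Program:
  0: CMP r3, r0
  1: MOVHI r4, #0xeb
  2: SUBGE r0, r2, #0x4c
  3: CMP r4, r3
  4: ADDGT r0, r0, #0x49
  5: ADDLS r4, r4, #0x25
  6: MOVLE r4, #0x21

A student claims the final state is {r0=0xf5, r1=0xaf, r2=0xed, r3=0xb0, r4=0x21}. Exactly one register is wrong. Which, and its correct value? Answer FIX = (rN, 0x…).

FIX = (r0, 0xca)

[0] flags=1000 → (cmp)
[1] flags=1000 HI?F → skip
[2] flags=1000 GE?F → skip
[3] flags=1000 → (cmp)
[4] flags=1000 GT?F → skip
[5] flags=1000 LS?T → r4=0xd3
[6] flags=1000 LE?T → r4=0x21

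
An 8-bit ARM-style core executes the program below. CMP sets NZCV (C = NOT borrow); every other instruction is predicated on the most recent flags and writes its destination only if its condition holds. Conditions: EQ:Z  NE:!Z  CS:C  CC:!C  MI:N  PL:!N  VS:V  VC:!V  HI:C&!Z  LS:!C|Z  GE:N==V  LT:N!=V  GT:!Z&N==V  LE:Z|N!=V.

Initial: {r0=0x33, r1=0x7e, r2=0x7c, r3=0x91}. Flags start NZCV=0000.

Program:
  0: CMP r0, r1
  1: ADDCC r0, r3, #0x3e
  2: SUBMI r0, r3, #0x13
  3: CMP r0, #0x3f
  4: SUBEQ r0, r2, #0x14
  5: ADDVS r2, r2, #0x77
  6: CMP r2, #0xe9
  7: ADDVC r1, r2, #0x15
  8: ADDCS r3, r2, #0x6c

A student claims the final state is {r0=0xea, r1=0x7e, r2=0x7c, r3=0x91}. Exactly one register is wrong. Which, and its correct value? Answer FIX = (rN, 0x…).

[0] flags=1000 → (cmp)
[1] flags=1000 CC?T → r0=0xcf
[2] flags=1000 MI?T → r0=0x7e
[3] flags=0010 → (cmp)
[4] flags=0010 EQ?F → skip
[5] flags=0010 VS?F → skip
[6] flags=1001 → (cmp)
[7] flags=1001 VC?F → skip
[8] flags=1001 CS?F → skip

FIX = (r0, 0x7e)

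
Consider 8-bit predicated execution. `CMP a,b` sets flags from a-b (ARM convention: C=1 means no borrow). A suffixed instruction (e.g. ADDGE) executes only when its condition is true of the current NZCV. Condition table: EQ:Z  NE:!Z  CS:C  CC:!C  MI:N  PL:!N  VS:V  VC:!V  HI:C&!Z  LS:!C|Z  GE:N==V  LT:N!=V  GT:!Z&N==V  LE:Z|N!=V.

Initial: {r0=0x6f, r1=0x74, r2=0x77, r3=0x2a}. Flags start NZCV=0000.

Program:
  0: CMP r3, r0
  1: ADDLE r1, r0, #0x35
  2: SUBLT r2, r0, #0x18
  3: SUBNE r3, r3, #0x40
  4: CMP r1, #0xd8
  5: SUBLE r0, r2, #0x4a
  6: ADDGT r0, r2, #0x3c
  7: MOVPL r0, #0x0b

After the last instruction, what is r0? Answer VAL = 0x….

VAL = 0x0d

0: ✓ CMP  NZCV=1000
1: ✓ ADDLE  r1←0xa4
2: ✓ SUBLT  r2←0x57
3: ✓ SUBNE  r3←0xea
4: ✓ CMP  NZCV=1000
5: ✓ SUBLE  r0←0x0d
6: · ADDGT
7: · MOVPL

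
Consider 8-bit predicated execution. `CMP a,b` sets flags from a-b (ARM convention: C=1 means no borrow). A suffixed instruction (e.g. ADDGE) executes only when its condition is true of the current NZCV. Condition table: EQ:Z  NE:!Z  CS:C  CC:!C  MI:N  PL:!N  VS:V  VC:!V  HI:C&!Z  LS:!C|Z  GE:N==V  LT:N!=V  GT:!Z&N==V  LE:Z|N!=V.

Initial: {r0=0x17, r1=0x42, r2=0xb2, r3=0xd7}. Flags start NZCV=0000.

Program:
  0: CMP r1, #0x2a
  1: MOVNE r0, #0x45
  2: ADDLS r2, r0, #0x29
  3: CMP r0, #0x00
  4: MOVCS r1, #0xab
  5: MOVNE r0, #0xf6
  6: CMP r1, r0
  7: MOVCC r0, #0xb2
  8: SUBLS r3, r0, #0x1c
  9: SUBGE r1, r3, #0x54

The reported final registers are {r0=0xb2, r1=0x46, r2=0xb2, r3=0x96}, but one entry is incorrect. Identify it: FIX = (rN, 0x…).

0: ✓ CMP  NZCV=0010
1: ✓ MOVNE  r0←0x45
2: · ADDLS
3: ✓ CMP  NZCV=0010
4: ✓ MOVCS  r1←0xab
5: ✓ MOVNE  r0←0xf6
6: ✓ CMP  NZCV=1000
7: ✓ MOVCC  r0←0xb2
8: ✓ SUBLS  r3←0x96
9: · SUBGE

FIX = (r1, 0xab)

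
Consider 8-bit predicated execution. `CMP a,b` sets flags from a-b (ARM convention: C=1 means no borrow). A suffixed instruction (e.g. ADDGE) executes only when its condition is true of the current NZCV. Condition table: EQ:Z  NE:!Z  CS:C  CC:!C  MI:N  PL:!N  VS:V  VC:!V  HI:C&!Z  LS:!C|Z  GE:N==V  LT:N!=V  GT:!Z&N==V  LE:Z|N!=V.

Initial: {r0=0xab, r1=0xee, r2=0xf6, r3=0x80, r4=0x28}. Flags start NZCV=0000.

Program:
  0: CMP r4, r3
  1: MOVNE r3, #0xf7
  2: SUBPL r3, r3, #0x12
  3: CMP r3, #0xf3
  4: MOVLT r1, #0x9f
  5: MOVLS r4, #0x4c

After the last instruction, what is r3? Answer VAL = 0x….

0: ✓ CMP  NZCV=1001
1: ✓ MOVNE  r3←0xf7
2: · SUBPL
3: ✓ CMP  NZCV=0010
4: · MOVLT
5: · MOVLS

VAL = 0xf7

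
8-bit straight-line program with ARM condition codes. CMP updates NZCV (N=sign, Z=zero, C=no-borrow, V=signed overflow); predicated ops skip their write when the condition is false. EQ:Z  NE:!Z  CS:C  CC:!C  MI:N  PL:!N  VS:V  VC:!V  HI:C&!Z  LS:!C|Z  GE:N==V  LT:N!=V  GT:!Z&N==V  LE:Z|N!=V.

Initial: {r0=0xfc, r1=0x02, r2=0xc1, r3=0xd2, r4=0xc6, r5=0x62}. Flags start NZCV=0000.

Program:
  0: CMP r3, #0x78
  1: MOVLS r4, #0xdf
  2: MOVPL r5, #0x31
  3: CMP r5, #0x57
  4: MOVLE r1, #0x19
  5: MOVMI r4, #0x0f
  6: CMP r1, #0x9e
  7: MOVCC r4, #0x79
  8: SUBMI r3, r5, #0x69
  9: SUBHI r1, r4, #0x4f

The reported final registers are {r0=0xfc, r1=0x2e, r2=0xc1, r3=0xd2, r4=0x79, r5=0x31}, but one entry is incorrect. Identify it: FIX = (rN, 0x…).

[0] flags=0011 → (cmp)
[1] flags=0011 LS?F → skip
[2] flags=0011 PL?T → r5=0x31
[3] flags=1000 → (cmp)
[4] flags=1000 LE?T → r1=0x19
[5] flags=1000 MI?T → r4=0x0f
[6] flags=0000 → (cmp)
[7] flags=0000 CC?T → r4=0x79
[8] flags=0000 MI?F → skip
[9] flags=0000 HI?F → skip

FIX = (r1, 0x19)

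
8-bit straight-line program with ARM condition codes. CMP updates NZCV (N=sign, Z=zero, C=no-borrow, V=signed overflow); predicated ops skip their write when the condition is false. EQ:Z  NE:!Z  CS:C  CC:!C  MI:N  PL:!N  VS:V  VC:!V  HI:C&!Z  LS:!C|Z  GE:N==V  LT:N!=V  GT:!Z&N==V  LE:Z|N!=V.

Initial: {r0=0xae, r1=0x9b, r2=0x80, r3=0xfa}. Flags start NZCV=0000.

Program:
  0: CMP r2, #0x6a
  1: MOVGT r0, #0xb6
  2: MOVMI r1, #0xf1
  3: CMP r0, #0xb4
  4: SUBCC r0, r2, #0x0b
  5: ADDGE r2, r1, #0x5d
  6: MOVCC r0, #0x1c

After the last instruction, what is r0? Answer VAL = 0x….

0: ✓ CMP  NZCV=0011
1: · MOVGT
2: · MOVMI
3: ✓ CMP  NZCV=1000
4: ✓ SUBCC  r0←0x75
5: · ADDGE
6: ✓ MOVCC  r0←0x1c

VAL = 0x1c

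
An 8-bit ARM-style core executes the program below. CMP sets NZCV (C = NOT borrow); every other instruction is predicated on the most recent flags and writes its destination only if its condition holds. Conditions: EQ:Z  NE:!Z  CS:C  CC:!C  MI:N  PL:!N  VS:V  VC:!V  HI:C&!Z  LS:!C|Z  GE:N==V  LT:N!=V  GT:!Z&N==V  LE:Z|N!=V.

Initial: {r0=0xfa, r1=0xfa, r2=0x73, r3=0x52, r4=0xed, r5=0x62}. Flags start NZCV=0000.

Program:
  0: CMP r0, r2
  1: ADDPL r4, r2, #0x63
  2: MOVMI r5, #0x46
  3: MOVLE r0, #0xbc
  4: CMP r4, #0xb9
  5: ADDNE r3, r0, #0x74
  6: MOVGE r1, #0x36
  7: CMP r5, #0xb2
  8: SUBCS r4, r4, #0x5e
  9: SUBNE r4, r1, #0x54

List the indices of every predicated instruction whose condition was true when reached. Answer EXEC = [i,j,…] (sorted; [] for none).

0: ✓ CMP  NZCV=1010
1: · ADDPL
2: ✓ MOVMI  r5←0x46
3: ✓ MOVLE  r0←0xbc
4: ✓ CMP  NZCV=0010
5: ✓ ADDNE  r3←0x30
6: ✓ MOVGE  r1←0x36
7: ✓ CMP  NZCV=1001
8: · SUBCS
9: ✓ SUBNE  r4←0xe2

EXEC = [2,3,5,6,9]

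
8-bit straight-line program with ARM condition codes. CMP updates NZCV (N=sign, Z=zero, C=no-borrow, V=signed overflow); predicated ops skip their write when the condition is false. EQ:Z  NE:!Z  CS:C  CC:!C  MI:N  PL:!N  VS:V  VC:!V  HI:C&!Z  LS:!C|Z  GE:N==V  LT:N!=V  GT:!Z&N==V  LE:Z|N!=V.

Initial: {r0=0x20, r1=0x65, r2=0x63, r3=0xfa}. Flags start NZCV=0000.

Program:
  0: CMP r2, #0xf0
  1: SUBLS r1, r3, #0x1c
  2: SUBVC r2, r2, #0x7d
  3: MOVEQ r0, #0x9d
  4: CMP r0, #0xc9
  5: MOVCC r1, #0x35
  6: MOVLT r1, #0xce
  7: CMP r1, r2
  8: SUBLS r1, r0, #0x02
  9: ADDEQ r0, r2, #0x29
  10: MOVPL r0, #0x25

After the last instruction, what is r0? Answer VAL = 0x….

VAL = 0x25

0: ✓ CMP  NZCV=0000
1: ✓ SUBLS  r1←0xde
2: ✓ SUBVC  r2←0xe6
3: · MOVEQ
4: ✓ CMP  NZCV=0000
5: ✓ MOVCC  r1←0x35
6: · MOVLT
7: ✓ CMP  NZCV=0000
8: ✓ SUBLS  r1←0x1e
9: · ADDEQ
10: ✓ MOVPL  r0←0x25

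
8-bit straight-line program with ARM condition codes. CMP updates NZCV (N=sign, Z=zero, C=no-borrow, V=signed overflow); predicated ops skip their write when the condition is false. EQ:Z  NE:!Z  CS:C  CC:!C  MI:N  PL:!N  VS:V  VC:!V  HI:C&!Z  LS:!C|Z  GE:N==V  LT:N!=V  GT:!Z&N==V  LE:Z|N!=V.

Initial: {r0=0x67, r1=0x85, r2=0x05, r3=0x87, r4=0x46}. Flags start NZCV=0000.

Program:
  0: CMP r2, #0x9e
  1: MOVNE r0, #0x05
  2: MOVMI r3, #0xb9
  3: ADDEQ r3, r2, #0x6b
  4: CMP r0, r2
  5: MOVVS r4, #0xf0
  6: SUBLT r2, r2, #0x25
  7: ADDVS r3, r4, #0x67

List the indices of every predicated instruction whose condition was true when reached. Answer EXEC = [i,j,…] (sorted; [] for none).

EXEC = [1]

0: ✓ CMP  NZCV=0000
1: ✓ MOVNE  r0←0x05
2: · MOVMI
3: · ADDEQ
4: ✓ CMP  NZCV=0110
5: · MOVVS
6: · SUBLT
7: · ADDVS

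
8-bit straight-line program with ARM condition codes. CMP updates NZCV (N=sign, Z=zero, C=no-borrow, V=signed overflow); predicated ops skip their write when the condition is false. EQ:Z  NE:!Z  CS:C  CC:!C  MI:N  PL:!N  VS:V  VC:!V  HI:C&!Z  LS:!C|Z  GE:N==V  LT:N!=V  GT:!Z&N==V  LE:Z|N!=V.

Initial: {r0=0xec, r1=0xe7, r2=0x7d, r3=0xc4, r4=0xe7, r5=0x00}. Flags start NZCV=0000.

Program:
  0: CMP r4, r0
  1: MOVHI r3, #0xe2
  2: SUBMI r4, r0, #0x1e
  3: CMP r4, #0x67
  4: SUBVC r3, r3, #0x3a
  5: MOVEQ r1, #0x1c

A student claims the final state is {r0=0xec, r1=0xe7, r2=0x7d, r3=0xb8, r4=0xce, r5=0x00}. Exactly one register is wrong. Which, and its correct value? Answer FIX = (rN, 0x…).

[0] flags=1000 → (cmp)
[1] flags=1000 HI?F → skip
[2] flags=1000 MI?T → r4=0xce
[3] flags=0011 → (cmp)
[4] flags=0011 VC?F → skip
[5] flags=0011 EQ?F → skip

FIX = (r3, 0xc4)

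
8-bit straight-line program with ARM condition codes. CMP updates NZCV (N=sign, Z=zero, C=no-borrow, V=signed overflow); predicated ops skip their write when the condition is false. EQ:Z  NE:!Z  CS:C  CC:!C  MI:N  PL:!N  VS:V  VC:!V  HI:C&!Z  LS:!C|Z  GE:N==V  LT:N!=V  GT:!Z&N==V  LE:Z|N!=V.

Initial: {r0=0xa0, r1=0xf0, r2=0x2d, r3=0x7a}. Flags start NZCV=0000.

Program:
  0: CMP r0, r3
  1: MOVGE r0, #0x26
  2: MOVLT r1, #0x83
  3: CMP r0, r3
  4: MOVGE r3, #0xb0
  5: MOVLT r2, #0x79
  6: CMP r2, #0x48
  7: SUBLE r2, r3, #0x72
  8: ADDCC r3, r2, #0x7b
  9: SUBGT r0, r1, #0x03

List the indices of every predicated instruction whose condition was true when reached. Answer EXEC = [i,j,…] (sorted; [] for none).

[0] flags=0011 → (cmp)
[1] flags=0011 GE?F → skip
[2] flags=0011 LT?T → r1=0x83
[3] flags=0011 → (cmp)
[4] flags=0011 GE?F → skip
[5] flags=0011 LT?T → r2=0x79
[6] flags=0010 → (cmp)
[7] flags=0010 LE?F → skip
[8] flags=0010 CC?F → skip
[9] flags=0010 GT?T → r0=0x80

EXEC = [2,5,9]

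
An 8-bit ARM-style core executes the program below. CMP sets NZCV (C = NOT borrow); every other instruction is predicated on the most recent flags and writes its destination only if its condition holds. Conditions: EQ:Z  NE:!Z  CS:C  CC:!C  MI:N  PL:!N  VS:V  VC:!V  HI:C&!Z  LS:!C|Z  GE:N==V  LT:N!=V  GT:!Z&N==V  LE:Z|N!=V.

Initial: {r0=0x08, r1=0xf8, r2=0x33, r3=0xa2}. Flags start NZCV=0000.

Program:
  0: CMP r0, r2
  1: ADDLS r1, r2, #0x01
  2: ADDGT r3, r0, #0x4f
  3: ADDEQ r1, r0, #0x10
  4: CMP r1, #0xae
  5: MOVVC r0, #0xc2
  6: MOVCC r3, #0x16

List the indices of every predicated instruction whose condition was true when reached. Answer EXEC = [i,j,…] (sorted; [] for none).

EXEC = [1,6]

0: ✓ CMP  NZCV=1000
1: ✓ ADDLS  r1←0x34
2: · ADDGT
3: · ADDEQ
4: ✓ CMP  NZCV=1001
5: · MOVVC
6: ✓ MOVCC  r3←0x16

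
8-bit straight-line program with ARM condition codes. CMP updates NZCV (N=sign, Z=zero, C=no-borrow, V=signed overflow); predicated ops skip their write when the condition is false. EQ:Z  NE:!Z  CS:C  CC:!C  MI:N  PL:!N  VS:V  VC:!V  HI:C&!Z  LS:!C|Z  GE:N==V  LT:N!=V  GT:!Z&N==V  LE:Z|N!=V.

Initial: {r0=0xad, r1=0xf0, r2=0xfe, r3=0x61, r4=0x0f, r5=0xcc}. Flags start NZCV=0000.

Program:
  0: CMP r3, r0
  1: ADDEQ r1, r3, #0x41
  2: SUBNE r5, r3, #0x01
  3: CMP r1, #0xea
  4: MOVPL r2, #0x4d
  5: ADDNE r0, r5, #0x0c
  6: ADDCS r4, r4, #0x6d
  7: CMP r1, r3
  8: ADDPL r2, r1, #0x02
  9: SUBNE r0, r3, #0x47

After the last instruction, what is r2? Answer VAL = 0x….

VAL = 0x4d

0: ✓ CMP  NZCV=1001
1: · ADDEQ
2: ✓ SUBNE  r5←0x60
3: ✓ CMP  NZCV=0010
4: ✓ MOVPL  r2←0x4d
5: ✓ ADDNE  r0←0x6c
6: ✓ ADDCS  r4←0x7c
7: ✓ CMP  NZCV=1010
8: · ADDPL
9: ✓ SUBNE  r0←0x1a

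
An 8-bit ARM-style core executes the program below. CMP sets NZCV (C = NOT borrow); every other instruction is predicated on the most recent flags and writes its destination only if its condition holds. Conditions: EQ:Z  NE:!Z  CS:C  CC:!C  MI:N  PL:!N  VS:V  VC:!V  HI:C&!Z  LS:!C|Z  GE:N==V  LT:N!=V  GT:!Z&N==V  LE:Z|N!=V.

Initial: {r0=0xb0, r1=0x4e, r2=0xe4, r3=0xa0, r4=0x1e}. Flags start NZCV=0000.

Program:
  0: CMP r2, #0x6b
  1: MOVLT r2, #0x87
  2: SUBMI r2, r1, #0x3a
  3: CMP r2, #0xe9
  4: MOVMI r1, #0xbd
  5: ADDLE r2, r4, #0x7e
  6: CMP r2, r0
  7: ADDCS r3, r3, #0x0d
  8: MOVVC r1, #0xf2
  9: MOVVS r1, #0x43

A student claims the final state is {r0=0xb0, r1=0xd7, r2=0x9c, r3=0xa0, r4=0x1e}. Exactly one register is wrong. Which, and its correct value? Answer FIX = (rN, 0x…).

[0] flags=0011 → (cmp)
[1] flags=0011 LT?T → r2=0x87
[2] flags=0011 MI?F → skip
[3] flags=1000 → (cmp)
[4] flags=1000 MI?T → r1=0xbd
[5] flags=1000 LE?T → r2=0x9c
[6] flags=1000 → (cmp)
[7] flags=1000 CS?F → skip
[8] flags=1000 VC?T → r1=0xf2
[9] flags=1000 VS?F → skip

FIX = (r1, 0xf2)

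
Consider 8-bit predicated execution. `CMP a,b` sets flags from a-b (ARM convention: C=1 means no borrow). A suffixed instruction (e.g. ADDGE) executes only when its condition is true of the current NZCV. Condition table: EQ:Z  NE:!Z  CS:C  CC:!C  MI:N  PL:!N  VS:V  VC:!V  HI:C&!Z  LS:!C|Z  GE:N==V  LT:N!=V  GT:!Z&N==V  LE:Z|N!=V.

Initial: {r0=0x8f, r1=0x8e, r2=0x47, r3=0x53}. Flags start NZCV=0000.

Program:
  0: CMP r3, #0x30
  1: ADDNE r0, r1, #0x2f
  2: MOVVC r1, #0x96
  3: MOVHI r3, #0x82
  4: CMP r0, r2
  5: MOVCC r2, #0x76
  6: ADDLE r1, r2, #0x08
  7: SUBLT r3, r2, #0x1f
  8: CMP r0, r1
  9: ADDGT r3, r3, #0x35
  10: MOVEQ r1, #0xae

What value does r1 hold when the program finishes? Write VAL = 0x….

VAL = 0x4f

0: ✓ CMP  NZCV=0010
1: ✓ ADDNE  r0←0xbd
2: ✓ MOVVC  r1←0x96
3: ✓ MOVHI  r3←0x82
4: ✓ CMP  NZCV=0011
5: · MOVCC
6: ✓ ADDLE  r1←0x4f
7: ✓ SUBLT  r3←0x28
8: ✓ CMP  NZCV=0011
9: · ADDGT
10: · MOVEQ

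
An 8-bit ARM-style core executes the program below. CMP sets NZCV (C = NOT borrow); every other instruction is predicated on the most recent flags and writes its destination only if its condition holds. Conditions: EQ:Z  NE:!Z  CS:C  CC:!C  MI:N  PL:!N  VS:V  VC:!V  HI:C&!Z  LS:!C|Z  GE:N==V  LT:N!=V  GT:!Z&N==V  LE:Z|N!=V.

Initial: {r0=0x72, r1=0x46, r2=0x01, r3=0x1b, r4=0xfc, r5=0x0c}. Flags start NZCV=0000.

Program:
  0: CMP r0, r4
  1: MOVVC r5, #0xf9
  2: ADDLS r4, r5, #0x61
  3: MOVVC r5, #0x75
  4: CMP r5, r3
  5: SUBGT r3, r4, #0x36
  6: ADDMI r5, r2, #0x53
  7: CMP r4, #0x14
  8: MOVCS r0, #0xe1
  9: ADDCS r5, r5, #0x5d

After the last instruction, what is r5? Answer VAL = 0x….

[0] flags=0000 → (cmp)
[1] flags=0000 VC?T → r5=0xf9
[2] flags=0000 LS?T → r4=0x5a
[3] flags=0000 VC?T → r5=0x75
[4] flags=0010 → (cmp)
[5] flags=0010 GT?T → r3=0x24
[6] flags=0010 MI?F → skip
[7] flags=0010 → (cmp)
[8] flags=0010 CS?T → r0=0xe1
[9] flags=0010 CS?T → r5=0xd2

VAL = 0xd2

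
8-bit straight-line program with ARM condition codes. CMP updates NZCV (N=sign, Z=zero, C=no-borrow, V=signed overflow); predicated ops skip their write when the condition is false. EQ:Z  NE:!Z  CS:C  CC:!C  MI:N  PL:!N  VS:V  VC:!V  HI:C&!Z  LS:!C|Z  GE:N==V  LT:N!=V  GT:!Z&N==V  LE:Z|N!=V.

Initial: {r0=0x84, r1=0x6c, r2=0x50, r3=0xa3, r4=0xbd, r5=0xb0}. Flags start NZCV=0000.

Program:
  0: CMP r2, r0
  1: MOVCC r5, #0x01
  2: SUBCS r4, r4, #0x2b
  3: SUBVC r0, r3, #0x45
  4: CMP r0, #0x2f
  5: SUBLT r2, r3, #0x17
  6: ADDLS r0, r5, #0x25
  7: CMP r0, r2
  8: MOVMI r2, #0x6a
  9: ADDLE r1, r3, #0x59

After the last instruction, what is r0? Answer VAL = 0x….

VAL = 0x84

[0] flags=1001 → (cmp)
[1] flags=1001 CC?T → r5=0x01
[2] flags=1001 CS?F → skip
[3] flags=1001 VC?F → skip
[4] flags=0011 → (cmp)
[5] flags=0011 LT?T → r2=0x8c
[6] flags=0011 LS?F → skip
[7] flags=1000 → (cmp)
[8] flags=1000 MI?T → r2=0x6a
[9] flags=1000 LE?T → r1=0xfc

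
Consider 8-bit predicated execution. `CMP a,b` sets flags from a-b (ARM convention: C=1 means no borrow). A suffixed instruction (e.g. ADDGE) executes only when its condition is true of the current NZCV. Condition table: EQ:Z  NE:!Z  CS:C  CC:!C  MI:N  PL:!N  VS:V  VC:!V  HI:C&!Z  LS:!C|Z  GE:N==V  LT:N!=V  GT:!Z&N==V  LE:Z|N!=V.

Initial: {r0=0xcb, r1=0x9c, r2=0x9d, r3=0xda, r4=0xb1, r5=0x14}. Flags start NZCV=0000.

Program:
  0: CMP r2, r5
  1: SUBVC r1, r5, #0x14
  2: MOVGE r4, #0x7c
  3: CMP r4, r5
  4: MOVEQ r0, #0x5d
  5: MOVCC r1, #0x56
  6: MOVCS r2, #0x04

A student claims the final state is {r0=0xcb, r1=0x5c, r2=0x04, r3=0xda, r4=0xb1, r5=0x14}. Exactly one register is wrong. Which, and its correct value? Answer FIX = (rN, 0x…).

FIX = (r1, 0x00)

[0] flags=1010 → (cmp)
[1] flags=1010 VC?T → r1=0x00
[2] flags=1010 GE?F → skip
[3] flags=1010 → (cmp)
[4] flags=1010 EQ?F → skip
[5] flags=1010 CC?F → skip
[6] flags=1010 CS?T → r2=0x04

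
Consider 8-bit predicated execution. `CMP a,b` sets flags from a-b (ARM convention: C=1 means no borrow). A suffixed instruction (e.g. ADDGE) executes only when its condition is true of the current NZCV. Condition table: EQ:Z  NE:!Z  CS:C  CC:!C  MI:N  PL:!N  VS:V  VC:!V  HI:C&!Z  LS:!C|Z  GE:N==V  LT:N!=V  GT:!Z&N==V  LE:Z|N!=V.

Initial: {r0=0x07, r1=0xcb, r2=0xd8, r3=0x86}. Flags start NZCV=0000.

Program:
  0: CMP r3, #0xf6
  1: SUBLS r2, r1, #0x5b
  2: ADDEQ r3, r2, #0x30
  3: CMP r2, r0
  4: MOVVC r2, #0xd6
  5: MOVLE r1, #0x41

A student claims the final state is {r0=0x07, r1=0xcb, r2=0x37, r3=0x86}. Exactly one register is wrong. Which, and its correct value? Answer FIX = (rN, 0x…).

[0] flags=1000 → (cmp)
[1] flags=1000 LS?T → r2=0x70
[2] flags=1000 EQ?F → skip
[3] flags=0010 → (cmp)
[4] flags=0010 VC?T → r2=0xd6
[5] flags=0010 LE?F → skip

FIX = (r2, 0xd6)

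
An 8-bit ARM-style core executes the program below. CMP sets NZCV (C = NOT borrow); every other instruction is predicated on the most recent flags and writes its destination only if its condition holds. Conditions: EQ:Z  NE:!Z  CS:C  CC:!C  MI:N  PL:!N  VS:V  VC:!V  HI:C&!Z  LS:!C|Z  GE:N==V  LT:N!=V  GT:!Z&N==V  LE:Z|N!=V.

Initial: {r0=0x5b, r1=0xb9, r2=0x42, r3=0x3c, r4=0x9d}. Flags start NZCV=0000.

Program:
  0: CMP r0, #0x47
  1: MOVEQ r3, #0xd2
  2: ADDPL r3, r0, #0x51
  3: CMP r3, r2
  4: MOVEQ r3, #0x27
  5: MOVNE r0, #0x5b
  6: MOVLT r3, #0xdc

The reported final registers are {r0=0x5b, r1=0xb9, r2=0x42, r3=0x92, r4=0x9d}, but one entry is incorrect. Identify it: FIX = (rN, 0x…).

FIX = (r3, 0xdc)

[0] flags=0010 → (cmp)
[1] flags=0010 EQ?F → skip
[2] flags=0010 PL?T → r3=0xac
[3] flags=0011 → (cmp)
[4] flags=0011 EQ?F → skip
[5] flags=0011 NE?T → r0=0x5b
[6] flags=0011 LT?T → r3=0xdc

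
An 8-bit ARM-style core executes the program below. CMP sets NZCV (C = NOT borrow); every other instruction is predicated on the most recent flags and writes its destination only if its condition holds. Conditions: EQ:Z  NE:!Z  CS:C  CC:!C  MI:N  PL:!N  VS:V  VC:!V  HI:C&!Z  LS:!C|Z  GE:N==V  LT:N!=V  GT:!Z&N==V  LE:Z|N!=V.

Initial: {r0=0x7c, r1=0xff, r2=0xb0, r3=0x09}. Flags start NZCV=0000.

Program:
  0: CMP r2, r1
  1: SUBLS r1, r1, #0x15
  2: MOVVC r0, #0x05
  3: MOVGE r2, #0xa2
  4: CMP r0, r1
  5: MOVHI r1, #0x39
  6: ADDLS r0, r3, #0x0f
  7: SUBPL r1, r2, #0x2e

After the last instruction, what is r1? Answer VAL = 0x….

[0] flags=1000 → (cmp)
[1] flags=1000 LS?T → r1=0xea
[2] flags=1000 VC?T → r0=0x05
[3] flags=1000 GE?F → skip
[4] flags=0000 → (cmp)
[5] flags=0000 HI?F → skip
[6] flags=0000 LS?T → r0=0x18
[7] flags=0000 PL?T → r1=0x82

VAL = 0x82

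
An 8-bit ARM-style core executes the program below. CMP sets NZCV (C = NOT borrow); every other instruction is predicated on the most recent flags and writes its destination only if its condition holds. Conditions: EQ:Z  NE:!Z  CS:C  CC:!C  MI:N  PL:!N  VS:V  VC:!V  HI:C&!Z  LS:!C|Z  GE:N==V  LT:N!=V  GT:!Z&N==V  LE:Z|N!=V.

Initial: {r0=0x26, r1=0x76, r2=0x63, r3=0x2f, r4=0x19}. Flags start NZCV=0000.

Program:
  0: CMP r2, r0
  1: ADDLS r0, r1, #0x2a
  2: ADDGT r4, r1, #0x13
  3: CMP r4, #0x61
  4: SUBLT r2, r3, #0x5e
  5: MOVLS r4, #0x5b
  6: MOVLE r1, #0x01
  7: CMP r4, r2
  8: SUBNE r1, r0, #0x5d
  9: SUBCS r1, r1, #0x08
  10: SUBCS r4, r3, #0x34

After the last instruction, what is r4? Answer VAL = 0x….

0: ✓ CMP  NZCV=0010
1: · ADDLS
2: ✓ ADDGT  r4←0x89
3: ✓ CMP  NZCV=0011
4: ✓ SUBLT  r2←0xd1
5: · MOVLS
6: ✓ MOVLE  r1←0x01
7: ✓ CMP  NZCV=1000
8: ✓ SUBNE  r1←0xc9
9: · SUBCS
10: · SUBCS

VAL = 0x89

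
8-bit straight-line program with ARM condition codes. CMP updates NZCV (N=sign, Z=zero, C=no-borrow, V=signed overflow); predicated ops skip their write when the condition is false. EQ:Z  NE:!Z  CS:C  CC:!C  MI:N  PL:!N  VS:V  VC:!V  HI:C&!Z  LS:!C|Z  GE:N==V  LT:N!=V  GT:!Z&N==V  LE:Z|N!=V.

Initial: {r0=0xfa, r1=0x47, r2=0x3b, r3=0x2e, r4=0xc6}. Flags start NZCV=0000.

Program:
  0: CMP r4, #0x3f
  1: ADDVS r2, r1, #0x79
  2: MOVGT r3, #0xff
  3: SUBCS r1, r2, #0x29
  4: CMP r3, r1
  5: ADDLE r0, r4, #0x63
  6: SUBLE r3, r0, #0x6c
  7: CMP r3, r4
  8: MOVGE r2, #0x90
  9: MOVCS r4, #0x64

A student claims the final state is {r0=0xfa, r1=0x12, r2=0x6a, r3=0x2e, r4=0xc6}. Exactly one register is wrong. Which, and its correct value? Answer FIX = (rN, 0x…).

[0] flags=1010 → (cmp)
[1] flags=1010 VS?F → skip
[2] flags=1010 GT?F → skip
[3] flags=1010 CS?T → r1=0x12
[4] flags=0010 → (cmp)
[5] flags=0010 LE?F → skip
[6] flags=0010 LE?F → skip
[7] flags=0000 → (cmp)
[8] flags=0000 GE?T → r2=0x90
[9] flags=0000 CS?F → skip

FIX = (r2, 0x90)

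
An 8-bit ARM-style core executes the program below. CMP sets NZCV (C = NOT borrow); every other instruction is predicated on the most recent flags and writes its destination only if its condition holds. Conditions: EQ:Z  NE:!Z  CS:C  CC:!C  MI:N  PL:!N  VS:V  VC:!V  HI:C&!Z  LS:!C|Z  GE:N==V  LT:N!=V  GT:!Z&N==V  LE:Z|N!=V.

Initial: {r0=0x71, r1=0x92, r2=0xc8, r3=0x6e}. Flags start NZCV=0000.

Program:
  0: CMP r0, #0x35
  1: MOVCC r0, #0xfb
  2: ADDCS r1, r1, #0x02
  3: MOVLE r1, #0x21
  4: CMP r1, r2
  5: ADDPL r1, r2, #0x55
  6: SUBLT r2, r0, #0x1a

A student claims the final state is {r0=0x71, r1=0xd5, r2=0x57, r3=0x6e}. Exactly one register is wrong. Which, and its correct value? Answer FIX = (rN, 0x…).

0: ✓ CMP  NZCV=0010
1: · MOVCC
2: ✓ ADDCS  r1←0x94
3: · MOVLE
4: ✓ CMP  NZCV=1000
5: · ADDPL
6: ✓ SUBLT  r2←0x57

FIX = (r1, 0x94)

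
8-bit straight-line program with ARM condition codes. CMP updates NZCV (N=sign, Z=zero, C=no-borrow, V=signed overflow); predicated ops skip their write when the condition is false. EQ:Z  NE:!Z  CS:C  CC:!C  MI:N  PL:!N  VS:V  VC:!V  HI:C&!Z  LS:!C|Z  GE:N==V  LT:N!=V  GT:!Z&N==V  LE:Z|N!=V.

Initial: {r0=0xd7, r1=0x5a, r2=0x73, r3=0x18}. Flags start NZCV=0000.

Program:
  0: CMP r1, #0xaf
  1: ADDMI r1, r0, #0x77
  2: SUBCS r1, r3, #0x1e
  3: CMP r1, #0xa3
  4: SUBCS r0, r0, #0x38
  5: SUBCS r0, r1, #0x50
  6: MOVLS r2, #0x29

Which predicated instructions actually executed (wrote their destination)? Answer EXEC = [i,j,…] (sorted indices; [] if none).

0: ✓ CMP  NZCV=1001
1: ✓ ADDMI  r1←0x4e
2: · SUBCS
3: ✓ CMP  NZCV=1001
4: · SUBCS
5: · SUBCS
6: ✓ MOVLS  r2←0x29

EXEC = [1,6]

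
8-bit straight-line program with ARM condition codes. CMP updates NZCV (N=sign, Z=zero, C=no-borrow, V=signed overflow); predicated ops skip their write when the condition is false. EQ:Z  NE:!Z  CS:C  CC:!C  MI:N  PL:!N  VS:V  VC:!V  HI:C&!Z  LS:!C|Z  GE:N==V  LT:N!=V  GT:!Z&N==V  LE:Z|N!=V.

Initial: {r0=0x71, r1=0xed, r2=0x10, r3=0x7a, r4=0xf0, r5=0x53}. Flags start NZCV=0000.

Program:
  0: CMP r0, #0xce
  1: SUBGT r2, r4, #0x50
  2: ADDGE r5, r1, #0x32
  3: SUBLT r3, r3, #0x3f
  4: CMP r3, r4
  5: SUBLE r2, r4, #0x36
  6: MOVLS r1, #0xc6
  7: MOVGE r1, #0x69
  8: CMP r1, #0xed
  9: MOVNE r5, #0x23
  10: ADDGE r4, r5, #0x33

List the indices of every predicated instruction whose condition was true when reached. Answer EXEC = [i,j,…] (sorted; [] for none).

EXEC = [1,2,6,7,9,10]

0: ✓ CMP  NZCV=1001
1: ✓ SUBGT  r2←0xa0
2: ✓ ADDGE  r5←0x1f
3: · SUBLT
4: ✓ CMP  NZCV=1001
5: · SUBLE
6: ✓ MOVLS  r1←0xc6
7: ✓ MOVGE  r1←0x69
8: ✓ CMP  NZCV=0000
9: ✓ MOVNE  r5←0x23
10: ✓ ADDGE  r4←0x56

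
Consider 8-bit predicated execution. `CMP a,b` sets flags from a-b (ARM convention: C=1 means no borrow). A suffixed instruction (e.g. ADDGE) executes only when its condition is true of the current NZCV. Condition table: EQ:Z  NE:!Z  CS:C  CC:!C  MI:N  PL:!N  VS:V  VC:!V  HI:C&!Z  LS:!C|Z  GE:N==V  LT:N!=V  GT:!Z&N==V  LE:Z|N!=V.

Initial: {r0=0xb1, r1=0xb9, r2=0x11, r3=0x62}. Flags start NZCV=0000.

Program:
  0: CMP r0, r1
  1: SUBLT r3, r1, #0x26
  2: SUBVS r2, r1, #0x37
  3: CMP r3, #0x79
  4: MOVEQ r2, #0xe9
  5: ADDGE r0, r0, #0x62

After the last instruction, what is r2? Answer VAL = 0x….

VAL = 0x11

[0] flags=1000 → (cmp)
[1] flags=1000 LT?T → r3=0x93
[2] flags=1000 VS?F → skip
[3] flags=0011 → (cmp)
[4] flags=0011 EQ?F → skip
[5] flags=0011 GE?F → skip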